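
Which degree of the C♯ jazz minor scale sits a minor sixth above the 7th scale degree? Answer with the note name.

The scale is C♯ D♯ E F♯ G♯ A♯ B♯.
The 7th scale degree is B♯; a minor sixth above that is G♯ — scale degree 5.

G#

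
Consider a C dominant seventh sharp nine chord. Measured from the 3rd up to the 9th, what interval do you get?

major 7th

C dominant seventh sharp nine: C–E–G–Bb–D#.
So we need the interval from E up to D#.
From E to D# is 11 semitones, exactly the major seventh.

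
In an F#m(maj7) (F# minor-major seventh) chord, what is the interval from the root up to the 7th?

Spelling the chord: F#–A–C#–E#.
So we need the interval from F# up to E#.
From F# to E# is 11 semitones, exactly the major seventh.

major seventh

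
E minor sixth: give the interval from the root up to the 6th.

Spelling the chord: E-G-B-C#.
Root = E; 6th = C#.
E up to C# spans 6 letter names and 9 semitones — a major sixth.

major 6th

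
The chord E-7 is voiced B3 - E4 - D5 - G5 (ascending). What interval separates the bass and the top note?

The outer voices are B3 and G5.
13 letter names make it a thirteenth; at 20 semitones (a half step narrower than major) the quality is minor.

m13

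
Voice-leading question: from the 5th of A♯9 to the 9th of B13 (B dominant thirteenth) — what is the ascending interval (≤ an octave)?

A♯9 has E♯ as its 5th, and B13 (B dominant thirteenth) has C♯ as its 9th.
From E♯ to C♯: 8 semitones over a sixth = minor.

minor sixth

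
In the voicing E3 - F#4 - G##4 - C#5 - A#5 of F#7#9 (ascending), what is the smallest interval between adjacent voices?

augmented second

Adjacent intervals: E3→F#4 = major ninth; F#4→G##4 = augmented second; G##4→C#5 = diminished fourth; C#5→A#5 = major sixth.
The smallest is F#4 to G##4, an augmented second (3 semitones).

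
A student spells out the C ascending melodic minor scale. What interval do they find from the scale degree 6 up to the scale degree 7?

The scale runs C D E♭ F G A B.
That puts A below B.
From A to B is 2 semitones, exactly the major second.

M2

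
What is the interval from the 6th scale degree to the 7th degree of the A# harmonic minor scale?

augmented second

The scale runs A# B# C# D# E# F# G##.
6th scale degree = F#; degree 7 = G##.
From F# to G##: 3 semitones over a second = augmented.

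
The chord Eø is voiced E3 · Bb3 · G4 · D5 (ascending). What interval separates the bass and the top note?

minor fourteenth

The outer voices are E3 and D5.
14 letter names make it a fourteenth; at 22 semitones (a half step narrower than major) the quality is minor.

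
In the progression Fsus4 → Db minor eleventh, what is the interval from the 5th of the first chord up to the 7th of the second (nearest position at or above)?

d8

The 5th of Fsus4 is C; the 7th of Db minor eleventh is Cb.
From C to Cb: 11 semitones over an octave = diminished.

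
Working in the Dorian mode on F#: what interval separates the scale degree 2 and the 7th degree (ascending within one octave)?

F# dorian: F# G# A B C# D# E.
So we need the interval from G# up to E.
6 letter names make it a sixth; at 8 semitones (a half step narrower than major) the quality is minor.

minor 6th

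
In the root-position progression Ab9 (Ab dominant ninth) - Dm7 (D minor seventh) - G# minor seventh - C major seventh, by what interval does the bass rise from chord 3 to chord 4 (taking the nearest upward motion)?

diminished fourth

The roots are G# and C.
4 letter names make it a fourth; at 4 semitones (a half step narrower than perfect) the quality is diminished.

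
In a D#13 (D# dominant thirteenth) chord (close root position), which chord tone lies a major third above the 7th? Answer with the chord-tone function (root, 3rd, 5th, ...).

D#13: D# F## A# C# E# B#.
The 7th is C#. A major third above C# is E#.
E# is the chord's 9th.

9th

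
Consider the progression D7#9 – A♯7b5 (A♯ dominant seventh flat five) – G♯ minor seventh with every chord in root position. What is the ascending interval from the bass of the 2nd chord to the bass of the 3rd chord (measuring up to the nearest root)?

The roots are A♯ and G♯.
From A♯ to G♯: 10 semitones over a seventh = minor.

m7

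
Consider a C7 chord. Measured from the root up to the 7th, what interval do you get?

The chord tones of C7 are C, E, G, Bb.
So we need the interval from C up to Bb.
From C to Bb: 10 semitones over a seventh = minor.

minor seventh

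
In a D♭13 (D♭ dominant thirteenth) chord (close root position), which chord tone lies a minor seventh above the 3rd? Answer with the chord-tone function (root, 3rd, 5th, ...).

Spelling the chord: D♭ F A♭ C♭ E♭ B♭.
The 3rd is F. A minor seventh above F is E♭.
E♭ is the chord's 9th.

9th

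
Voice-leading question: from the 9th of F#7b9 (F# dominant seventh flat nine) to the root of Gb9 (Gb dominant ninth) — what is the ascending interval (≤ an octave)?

The 9th of F#7b9 (F# dominant seventh flat nine) is G; the root of Gb9 (Gb dominant ninth) is Gb.
G up to Gb is 11 semitones, a half step narrower than a perfect octave, so the interval is diminished.

diminished 8th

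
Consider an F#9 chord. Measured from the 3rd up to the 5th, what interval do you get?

The chord tones of F#9 are F#, A#, C#, E, G#.
So we need the interval from A# up to C#.
A# up to C# is 3 semitones, a half step narrower than a major third, so the interval is minor.

m3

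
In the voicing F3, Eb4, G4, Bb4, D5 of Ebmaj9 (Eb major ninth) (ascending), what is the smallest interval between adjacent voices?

Adjacent intervals: F3→Eb4 = minor seventh; Eb4→G4 = major third; G4→Bb4 = minor third; Bb4→D5 = major third.
The smallest is G4 to Bb4, a minor third (3 semitones).

m3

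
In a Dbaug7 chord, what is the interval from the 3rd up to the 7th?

diminished 5th

The chord tones of Db augmented seventh are Db-F-A-Cb.
So we need the interval from F up to Cb.
From F to Cb: 6 semitones over a fifth = diminished.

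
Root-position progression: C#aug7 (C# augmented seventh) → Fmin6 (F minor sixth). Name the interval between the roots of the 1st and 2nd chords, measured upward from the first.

The roots are C# and F.
4 letter names make it a fourth; at 4 semitones (a half step narrower than perfect) the quality is diminished.

diminished fourth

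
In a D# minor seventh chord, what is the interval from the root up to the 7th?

minor 7th

D#m7: D# F# A# C#.
Root = D#; 7th = C#.
From D# to C#: 10 semitones over a seventh = minor.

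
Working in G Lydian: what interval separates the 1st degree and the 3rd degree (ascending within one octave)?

major third

G lydian: G A B C# D E F#.
So we need the interval from G up to B.
G up to B spans 3 letter names and 4 semitones — a major third.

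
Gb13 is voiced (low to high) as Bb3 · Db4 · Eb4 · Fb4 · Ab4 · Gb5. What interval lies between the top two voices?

Those voices are Ab4 and Gb5.
From Ab to Gb: 10 semitones over a seventh = minor.

minor 7th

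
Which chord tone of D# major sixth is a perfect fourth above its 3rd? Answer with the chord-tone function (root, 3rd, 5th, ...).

6th

The chord tones of D#6 are D# F## A# B#.
The 3rd is F##. A perfect fourth above F## is B#.
B# is the chord's 6th.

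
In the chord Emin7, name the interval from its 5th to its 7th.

The chord tones of Em7 are E-G-B-D.
The 5th is B and the 7th is D.
From B to D: 3 semitones over a third = minor.

m3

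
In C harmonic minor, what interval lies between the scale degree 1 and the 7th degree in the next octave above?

C harmonic minor: C D Eb F G Ab B.
The scale degree 1 is C and the degree 7 (up an octave) is B.
From C to B is 23 semitones, exactly the major fourteenth.

major fourteenth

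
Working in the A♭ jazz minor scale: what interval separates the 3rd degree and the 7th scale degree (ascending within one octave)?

Spelling the A♭ jazz minor scale: A♭ B♭ C♭ D♭ E♭ F G.
That puts C♭ below G.
C♭ up to G is 8 semitones, a half step wider than a perfect fifth, so the interval is augmented.

augmented 5th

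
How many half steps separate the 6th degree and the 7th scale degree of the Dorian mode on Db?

The scale is Db Eb Fb Gb Ab Bb Cb.
Bb up to Cb is a minor second — 1 semitone.

1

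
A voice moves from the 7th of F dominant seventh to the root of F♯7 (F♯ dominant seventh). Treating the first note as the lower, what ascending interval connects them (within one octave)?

The 7th of F dominant seventh is E♭; the root of F♯7 (F♯ dominant seventh) is F♯.
From E♭ to F♯: 3 semitones over a second = augmented.

augmented second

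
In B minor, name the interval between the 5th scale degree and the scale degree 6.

Spelling B minor: B C♯ D E F♯ G A.
So we need the interval from F♯ up to G.
From F♯ to G: 1 semitone over a second = minor.

minor 2nd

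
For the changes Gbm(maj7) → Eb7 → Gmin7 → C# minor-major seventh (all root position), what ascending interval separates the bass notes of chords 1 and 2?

The roots are Gb and Eb.
Counting 6 letters and 9 half steps from Gb gives a major sixth.

major sixth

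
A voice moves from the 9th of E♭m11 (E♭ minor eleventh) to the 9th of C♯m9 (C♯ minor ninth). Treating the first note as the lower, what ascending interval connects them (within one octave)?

augmented sixth

E♭m11 (E♭ minor eleventh) has F as its 9th, and C♯m9 (C♯ minor ninth) has D♯ as its 9th.
From F to D♯: 10 semitones over a sixth = augmented.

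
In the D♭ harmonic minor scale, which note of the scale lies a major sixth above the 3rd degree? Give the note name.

Db

The scale is D♭ E♭ F♭ G♭ A♭ B𝄫 C.
The 3rd degree is F♭; a major sixth above that is D♭ — scale degree 1.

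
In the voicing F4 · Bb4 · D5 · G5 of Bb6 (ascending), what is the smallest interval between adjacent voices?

major 3rd

Adjacent intervals: F4→Bb4 = perfect fourth; Bb4→D5 = major third; D5→G5 = perfect fourth.
The smallest is Bb4 to D5, a major third (4 semitones).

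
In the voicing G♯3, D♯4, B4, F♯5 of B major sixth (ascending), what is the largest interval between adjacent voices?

minor sixth

Adjacent intervals: G♯3→D♯4 = perfect fifth; D♯4→B4 = minor sixth; B4→F♯5 = perfect fifth.
The largest is D♯4 to B4, a minor sixth (8 semitones).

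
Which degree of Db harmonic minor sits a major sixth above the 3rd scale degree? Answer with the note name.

The scale is Db Eb Fb Gb Ab Bbb C.
The 3rd scale degree is Fb; a major sixth above that is Db — scale degree 1.

Db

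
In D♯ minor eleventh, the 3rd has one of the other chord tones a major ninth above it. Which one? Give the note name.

The chord tones of D♯m11 are D♯–F♯–A♯–C♯–E♯–G♯.
The 3rd is F♯. A major ninth above F♯ is G♯.
G♯ is the chord's 11th.

G#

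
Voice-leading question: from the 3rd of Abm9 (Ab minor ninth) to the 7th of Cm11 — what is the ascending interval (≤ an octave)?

M7

Abm9 (Ab minor ninth) has Cb as its 3rd, and Cm11 has Bb as its 7th.
Counting 7 letters and 11 half steps from Cb gives a major seventh.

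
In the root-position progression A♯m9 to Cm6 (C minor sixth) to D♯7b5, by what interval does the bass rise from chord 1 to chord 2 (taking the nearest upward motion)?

The roots are A♯ and C.
A♯ up to C is 2 semitones, a whole step narrower than a major third, so the interval is diminished.

diminished 3rd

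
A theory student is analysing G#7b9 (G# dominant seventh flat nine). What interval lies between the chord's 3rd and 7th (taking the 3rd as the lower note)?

Spelling the chord: G#, B#, D#, F#, A.
That puts B# below F#.
B# up to F# is 6 semitones, a half step narrower than a perfect fifth, so the interval is diminished.

diminished fifth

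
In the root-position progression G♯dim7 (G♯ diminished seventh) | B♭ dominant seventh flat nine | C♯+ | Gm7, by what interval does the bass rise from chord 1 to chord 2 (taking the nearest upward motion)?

diminished third

The roots are G♯ and B♭.
G♯ up to B♭ is 2 semitones, a whole step narrower than a major third, so the interval is diminished.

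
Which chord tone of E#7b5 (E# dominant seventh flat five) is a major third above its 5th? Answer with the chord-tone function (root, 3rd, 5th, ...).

Spelling the chord: E#, G##, B, D#.
The 5th is B. A major third above B is D#.
D# is the chord's 7th.

7th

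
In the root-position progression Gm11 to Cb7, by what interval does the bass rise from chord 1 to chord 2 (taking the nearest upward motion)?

The roots are G and Cb.
4 letter names make it a fourth; at 4 semitones (a half step narrower than perfect) the quality is diminished.

diminished 4th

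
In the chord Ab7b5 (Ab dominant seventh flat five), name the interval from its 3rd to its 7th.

Ab7b5: Ab-C-Ebb-Gb.
The 3rd is C and the 7th is Gb.
C up to Gb is 6 semitones, a half step narrower than a perfect fifth, so the interval is diminished.

diminished fifth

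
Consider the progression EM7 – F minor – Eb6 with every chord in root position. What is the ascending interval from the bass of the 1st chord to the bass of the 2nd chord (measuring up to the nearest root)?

The roots are E and F.
2 letter names make it a second; at 1 semitone (a half step narrower than major) the quality is minor.

minor second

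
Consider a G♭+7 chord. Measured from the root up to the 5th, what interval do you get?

G♭ augmented seventh is spelled G♭, B♭, D, F♭.
Root = G♭; 5th = D.
G♭ up to D is 8 semitones, a half step wider than a perfect fifth, so the interval is augmented.

augmented fifth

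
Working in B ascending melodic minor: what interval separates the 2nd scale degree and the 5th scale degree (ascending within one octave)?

The scale runs B C# D E F# G# A#.
That puts C# below F#.
From C# to F# is 5 semitones, exactly the perfect fourth.

perfect fourth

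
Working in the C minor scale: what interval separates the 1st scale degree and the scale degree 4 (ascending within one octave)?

perfect 4th

The scale runs C D Eb F G Ab Bb.
That puts C below F.
C up to F spans 4 letter names and 5 semitones — a perfect fourth.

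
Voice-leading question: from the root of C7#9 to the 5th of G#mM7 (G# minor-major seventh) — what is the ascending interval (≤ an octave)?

augmented 2nd

The root of C7#9 is C; the 5th of G#mM7 (G# minor-major seventh) is D#.
2 letter names make it a second; at 3 semitones (a half step wider than major) the quality is augmented.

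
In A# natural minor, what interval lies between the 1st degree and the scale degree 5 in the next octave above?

A# natural minor: A# B# C# D# E# F# G#.
1st degree = A#; degree 5 (up an octave) = E#.
A# up to E# spans 12 letter names and 19 semitones — a perfect twelfth.

perfect twelfth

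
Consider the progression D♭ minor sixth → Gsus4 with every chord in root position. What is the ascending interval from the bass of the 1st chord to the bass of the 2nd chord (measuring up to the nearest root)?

The roots are D♭ and G.
4 letter names make it a fourth; at 6 semitones (a half step wider than perfect) the quality is augmented.

augmented fourth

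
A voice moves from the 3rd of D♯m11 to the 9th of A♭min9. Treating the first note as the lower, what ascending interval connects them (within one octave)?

The 3rd of D♯m11 is F♯; the 9th of A♭min9 is B♭.
From F♯ to B♭: 4 semitones over a fourth = diminished.

d4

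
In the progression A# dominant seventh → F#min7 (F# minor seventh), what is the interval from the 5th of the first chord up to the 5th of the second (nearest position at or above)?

A# dominant seventh has E# as its 5th, and F#min7 (F# minor seventh) has C# as its 5th.
6 letter names make it a sixth; at 8 semitones (a half step narrower than major) the quality is minor.

minor 6th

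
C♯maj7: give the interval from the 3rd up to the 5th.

The chord tones of C♯Δ7 are C♯-E♯-G♯-B♯.
The 3rd is E♯ and the 5th is G♯.
E♯ up to G♯ is 3 semitones, a half step narrower than a major third, so the interval is minor.

minor third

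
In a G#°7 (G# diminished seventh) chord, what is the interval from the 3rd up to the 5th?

minor 3rd

The chord tones of G#°7 (G# diminished seventh) are G#-B-D-F.
That puts B below D.
From B to D: 3 semitones over a third = minor.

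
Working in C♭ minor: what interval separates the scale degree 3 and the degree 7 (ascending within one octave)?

The scale runs C♭ D♭ E𝄫 F♭ G♭ A𝄫 B𝄫.
Scale degree 3 = E𝄫; 7th scale degree = B𝄫.
From E𝄫 to B𝄫 is 7 semitones, exactly the perfect fifth.

perfect 5th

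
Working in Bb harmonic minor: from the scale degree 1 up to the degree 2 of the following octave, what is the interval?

major 9th

Bb harmonic minor: Bb C Db Eb F Gb A.
So we need the interval from Bb up to C.
Bb up to C spans 9 letter names and 14 semitones — a major ninth.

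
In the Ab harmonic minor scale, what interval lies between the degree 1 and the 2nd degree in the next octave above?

major ninth

Spelling the Ab harmonic minor scale: Ab Bb Cb Db Eb Fb G.
So we need the interval from Ab up to Bb.
From Ab to Bb is 14 semitones, exactly the major ninth.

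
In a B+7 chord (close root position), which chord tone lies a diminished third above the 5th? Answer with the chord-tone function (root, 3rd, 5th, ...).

7th

B augmented seventh: B, D#, F##, A.
The 5th is F##. A diminished third above F## is A.
A is the chord's 7th.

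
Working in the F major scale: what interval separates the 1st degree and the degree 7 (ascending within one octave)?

M7

Spelling the F major scale: F G A Bb C D E.
So we need the interval from F up to E.
F up to E spans 7 letter names and 11 semitones — a major seventh.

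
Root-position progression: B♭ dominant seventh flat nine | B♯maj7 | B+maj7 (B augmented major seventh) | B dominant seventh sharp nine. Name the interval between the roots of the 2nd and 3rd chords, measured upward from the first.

The roots are B♯ and B.
B♯ up to B is 11 semitones, a half step narrower than a perfect octave, so the interval is diminished.

d8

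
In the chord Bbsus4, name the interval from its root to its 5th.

Bbsus4: Bb, Eb, F.
The root is Bb and the 5th is F.
Counting 5 letters and 7 half steps from Bb gives a perfect fifth.

perfect fifth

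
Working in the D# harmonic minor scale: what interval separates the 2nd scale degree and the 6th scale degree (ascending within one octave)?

The scale runs D# E# F# G# A# B C##.
That puts E# below B.
5 letter names make it a fifth; at 6 semitones (a half step narrower than perfect) the quality is diminished.

diminished fifth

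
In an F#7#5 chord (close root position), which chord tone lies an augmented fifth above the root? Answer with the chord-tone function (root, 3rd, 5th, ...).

F#7#5 is spelled F#-A#-C##-E.
The root is F#. An augmented fifth above F# is C##.
C## is the chord's 5th.

5th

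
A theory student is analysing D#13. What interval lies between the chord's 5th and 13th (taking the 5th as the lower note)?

major ninth

D#13 (D# dominant thirteenth): D#, F##, A#, C#, E#, B#.
5th = A#; 13th = B#.
Counting 9 letters and 14 half steps from A# gives a major ninth.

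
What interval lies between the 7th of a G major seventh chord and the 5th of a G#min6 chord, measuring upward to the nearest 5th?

G major seventh has F# as its 7th, and G#min6 has D# as its 5th.
Counting 6 letters and 9 half steps from F# gives a major sixth.

M6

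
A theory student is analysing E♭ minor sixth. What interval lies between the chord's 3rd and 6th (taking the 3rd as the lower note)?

Spelling the chord: E♭-G♭-B♭-C.
The 3rd is G♭ and the 6th is C.
G♭ up to C is 6 semitones, a half step wider than a perfect fourth, so the interval is augmented.

augmented fourth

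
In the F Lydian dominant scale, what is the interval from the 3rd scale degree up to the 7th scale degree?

F lydian dominant: F G A B C D Eb.
That puts A below Eb.
5 letter names make it a fifth; at 6 semitones (a half step narrower than perfect) the quality is diminished.

diminished fifth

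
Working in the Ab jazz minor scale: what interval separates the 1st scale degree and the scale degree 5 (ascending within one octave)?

perfect 5th

Spelling the Ab jazz minor scale: Ab Bb Cb Db Eb F G.
The 1st scale degree is Ab and the 5th degree is Eb.
Counting 5 letters and 7 half steps from Ab gives a perfect fifth.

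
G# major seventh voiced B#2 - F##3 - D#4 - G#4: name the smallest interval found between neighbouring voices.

Adjacent intervals: B#2→F##3 = perfect fifth; F##3→D#4 = minor sixth; D#4→G#4 = perfect fourth.
The smallest is D#4 to G#4, a perfect fourth (5 semitones).

perfect 4th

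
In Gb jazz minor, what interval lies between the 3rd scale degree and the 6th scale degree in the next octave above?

augmented 11th

Spelling Gb jazz minor: Gb Ab Bbb Cb Db Eb F.
3rd scale degree = Bbb; 6th degree (up an octave) = Eb.
Bbb up to Eb is 18 semitones, a half step wider than a perfect eleventh, so the interval is augmented.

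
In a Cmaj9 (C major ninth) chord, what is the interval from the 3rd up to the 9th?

minor seventh

C major ninth: C E G B D.
So we need the interval from E up to D.
7 letter names make it a seventh; at 10 semitones (a half step narrower than major) the quality is minor.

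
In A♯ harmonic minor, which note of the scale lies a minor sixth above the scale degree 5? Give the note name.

C#

The scale is A♯ B♯ C♯ D♯ E♯ F♯ G𝄪.
The scale degree 5 is E♯; a minor sixth above that is C♯ — scale degree 3.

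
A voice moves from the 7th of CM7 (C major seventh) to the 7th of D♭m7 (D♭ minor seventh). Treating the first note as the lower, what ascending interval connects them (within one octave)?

CM7 (C major seventh) has B as its 7th, and D♭m7 (D♭ minor seventh) has C♭ as its 7th.
2 letter names make it a second; at 0 semitones (a whole step narrower than major) the quality is diminished.

d2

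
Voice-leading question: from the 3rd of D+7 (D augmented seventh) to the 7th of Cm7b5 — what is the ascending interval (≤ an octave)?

D+7 (D augmented seventh) has F♯ as its 3rd, and Cm7b5 has B♭ as its 7th.
4 letter names make it a fourth; at 4 semitones (a half step narrower than perfect) the quality is diminished.

diminished fourth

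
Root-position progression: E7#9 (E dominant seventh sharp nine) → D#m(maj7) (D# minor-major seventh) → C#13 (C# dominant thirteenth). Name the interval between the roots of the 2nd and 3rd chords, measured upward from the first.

minor 7th

The roots are D# and C#.
7 letter names make it a seventh; at 10 semitones (a half step narrower than major) the quality is minor.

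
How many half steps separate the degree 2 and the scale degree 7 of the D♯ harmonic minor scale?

The scale is D♯ E♯ F♯ G♯ A♯ B C𝄪.
E♯ up to C𝄪 is a major sixth — 9 semitones.

9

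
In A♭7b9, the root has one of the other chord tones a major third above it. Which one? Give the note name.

C

Spelling the chord: A♭ C E♭ G♭ B𝄫.
The root is A♭. A major third above A♭ is C.
C is the chord's 3rd.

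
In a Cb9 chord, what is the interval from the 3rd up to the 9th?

Cb9 is spelled Cb–Eb–Gb–Bbb–Db.
So we need the interval from Eb up to Db.
From Eb to Db: 10 semitones over a seventh = minor.

m7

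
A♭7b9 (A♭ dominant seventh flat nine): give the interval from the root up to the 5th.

A♭7b9: A♭, C, E♭, G♭, B𝄫.
That puts A♭ below E♭.
Counting 5 letters and 7 half steps from A♭ gives a perfect fifth.

perfect fifth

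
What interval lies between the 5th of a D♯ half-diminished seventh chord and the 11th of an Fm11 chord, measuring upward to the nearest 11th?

D♯ half-diminished seventh has A as its 5th, and Fm11 has B♭ as its 11th.
A up to B♭ is 1 semitone, a half step narrower than a major second, so the interval is minor.

m2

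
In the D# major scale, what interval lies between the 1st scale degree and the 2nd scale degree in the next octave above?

D# major: D# E# F## G# A# B# C##.
The 1st scale degree is D# and the scale degree 2 (up an octave) is E#.
D# up to E# spans 9 letter names and 14 semitones — a major ninth.

major ninth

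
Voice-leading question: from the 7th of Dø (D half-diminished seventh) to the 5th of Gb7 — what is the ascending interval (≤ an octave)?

The 7th of Dø (D half-diminished seventh) is C; the 5th of Gb7 is Db.
From C to Db: 1 semitone over a second = minor.

minor second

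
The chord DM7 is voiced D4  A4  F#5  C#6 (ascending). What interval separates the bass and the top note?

major 14th

The outer voices are D4 and C#6.
From D to C# is 23 semitones, exactly the major fourteenth.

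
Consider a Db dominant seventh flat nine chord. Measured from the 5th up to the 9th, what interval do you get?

Spelling the chord: Db, F, Ab, Cb, Ebb.
That puts Ab below Ebb.
From Ab to Ebb: 6 semitones over a fifth = diminished.

diminished 5th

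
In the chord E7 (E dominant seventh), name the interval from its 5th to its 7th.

minor third

E dominant seventh: E-G♯-B-D.
So we need the interval from B up to D.
From B to D: 3 semitones over a third = minor.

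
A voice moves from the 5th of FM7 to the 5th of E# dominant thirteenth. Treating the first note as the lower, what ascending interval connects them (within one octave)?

augmented 7th

FM7 has C as its 5th, and E# dominant thirteenth has B# as its 5th.
C up to B# is 12 semitones, a half step wider than a major seventh, so the interval is augmented.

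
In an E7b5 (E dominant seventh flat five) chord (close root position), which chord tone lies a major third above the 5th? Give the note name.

E7b5 (E dominant seventh flat five) is spelled E G# Bb D.
The 5th is Bb. A major third above Bb is D.
D is the chord's 7th.

D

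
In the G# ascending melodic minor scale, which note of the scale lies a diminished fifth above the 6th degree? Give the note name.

The scale is G# A# B C# D# E# F##.
The 6th degree is E#; a diminished fifth above that is B — scale degree 3.

B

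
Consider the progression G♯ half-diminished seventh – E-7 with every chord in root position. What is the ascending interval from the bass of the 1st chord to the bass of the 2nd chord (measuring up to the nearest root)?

The roots are G♯ and E.
6 letter names make it a sixth; at 8 semitones (a half step narrower than major) the quality is minor.

minor 6th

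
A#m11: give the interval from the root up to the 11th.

perfect 11th

A#m11: A#-C#-E#-G#-B#-D#.
Root = A#; 11th = D#.
A# up to D# spans 11 letter names and 17 semitones — a perfect eleventh.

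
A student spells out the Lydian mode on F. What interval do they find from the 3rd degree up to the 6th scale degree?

perfect fourth

The scale runs F G A B C D E.
So we need the interval from A up to D.
From A to D is 5 semitones, exactly the perfect fourth.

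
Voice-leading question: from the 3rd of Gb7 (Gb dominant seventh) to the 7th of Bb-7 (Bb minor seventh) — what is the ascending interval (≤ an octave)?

The 3rd of Gb7 (Gb dominant seventh) is Bb; the 7th of Bb-7 (Bb minor seventh) is Ab.
7 letter names make it a seventh; at 10 semitones (a half step narrower than major) the quality is minor.

m7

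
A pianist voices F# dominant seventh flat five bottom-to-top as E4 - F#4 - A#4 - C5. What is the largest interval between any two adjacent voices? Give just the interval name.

Adjacent intervals: E4→F#4 = major second; F#4→A#4 = major third; A#4→C5 = diminished third.
The largest is F#4 to A#4, a major third (4 semitones).

major third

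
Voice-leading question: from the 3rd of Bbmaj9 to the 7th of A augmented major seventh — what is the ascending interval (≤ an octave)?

Bbmaj9 has D as its 3rd, and A augmented major seventh has G# as its 7th.
4 letter names make it a fourth; at 6 semitones (a half step wider than perfect) the quality is augmented.

augmented fourth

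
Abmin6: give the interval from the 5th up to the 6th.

Ab minor sixth: Ab-Cb-Eb-F.
5th = Eb; 6th = F.
From Eb to F is 2 semitones, exactly the major second.

major second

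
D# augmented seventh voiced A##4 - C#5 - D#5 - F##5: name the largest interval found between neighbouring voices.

major 3rd

Adjacent intervals: A##4→C#5 = diminished third; C#5→D#5 = major second; D#5→F##5 = major third.
The largest is D#5 to F##5, a major third (4 semitones).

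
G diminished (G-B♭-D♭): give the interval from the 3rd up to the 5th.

minor third

The 3rd is B♭ and the 5th is D♭.
From B♭ to D♭: 3 semitones over a third = minor.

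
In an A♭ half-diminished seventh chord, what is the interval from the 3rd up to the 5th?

m3

Spelling the chord: A♭ C♭ E𝄫 G♭.
The 3rd is C♭ and the 5th is E𝄫.
From C♭ to E𝄫: 3 semitones over a third = minor.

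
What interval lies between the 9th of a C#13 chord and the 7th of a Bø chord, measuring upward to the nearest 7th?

diminished 5th

C#13 has D# as its 9th, and Bø has A as its 7th.
D# up to A is 6 semitones, a half step narrower than a perfect fifth, so the interval is diminished.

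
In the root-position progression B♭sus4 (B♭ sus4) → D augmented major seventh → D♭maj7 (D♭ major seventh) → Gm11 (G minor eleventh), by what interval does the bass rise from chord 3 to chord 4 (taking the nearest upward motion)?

augmented 4th

The roots are D♭ and G.
D♭ up to G is 6 semitones, a half step wider than a perfect fourth, so the interval is augmented.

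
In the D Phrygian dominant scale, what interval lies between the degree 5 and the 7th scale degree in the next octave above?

minor tenth

Spelling the D Phrygian dominant scale: D Eb F# G A Bb C.
Degree 5 = A; 7th scale degree (up an octave) = C.
A up to C is 15 semitones, a half step narrower than a major tenth, so the interval is minor.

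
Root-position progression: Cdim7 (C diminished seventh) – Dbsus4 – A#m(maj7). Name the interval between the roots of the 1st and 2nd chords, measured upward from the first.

The roots are C and Db.
From C to Db: 1 semitone over a second = minor.

minor second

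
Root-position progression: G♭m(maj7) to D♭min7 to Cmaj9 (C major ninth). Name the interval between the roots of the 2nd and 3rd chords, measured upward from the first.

M7

The roots are D♭ and C.
From D♭ to C is 11 semitones, exactly the major seventh.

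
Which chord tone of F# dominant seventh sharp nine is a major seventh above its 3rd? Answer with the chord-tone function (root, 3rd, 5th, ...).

9th

The chord tones of F# dominant seventh sharp nine are F# A# C# E G##.
The 3rd is A#. A major seventh above A# is G##.
G## is the chord's 9th.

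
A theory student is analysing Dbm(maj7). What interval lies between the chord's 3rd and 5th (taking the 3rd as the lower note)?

major 3rd

Spelling the chord: Db-Fb-Ab-C.
That puts Fb below Ab.
Fb up to Ab spans 3 letter names and 4 semitones — a major third.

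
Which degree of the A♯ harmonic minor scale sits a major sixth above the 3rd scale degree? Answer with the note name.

A#

The scale is A♯ B♯ C♯ D♯ E♯ F♯ G𝄪.
The 3rd scale degree is C♯; a major sixth above that is A♯ — scale degree 1.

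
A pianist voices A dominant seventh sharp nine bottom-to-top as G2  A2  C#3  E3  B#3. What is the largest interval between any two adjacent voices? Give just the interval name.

Adjacent intervals: G2→A2 = major second; A2→C#3 = major third; C#3→E3 = minor third; E3→B#3 = augmented fifth.
The largest is E3 to B#3, an augmented fifth (8 semitones).

A5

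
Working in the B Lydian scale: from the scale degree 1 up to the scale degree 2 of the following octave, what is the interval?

The scale runs B C# D# E# F# G# A#.
The scale degree 1 is B and the 2nd degree (up an octave) is C#.
Counting 9 letters and 14 half steps from B gives a major ninth.

M9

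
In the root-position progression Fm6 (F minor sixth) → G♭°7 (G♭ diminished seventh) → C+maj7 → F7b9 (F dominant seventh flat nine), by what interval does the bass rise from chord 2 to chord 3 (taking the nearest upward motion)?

The roots are G♭ and C.
From G♭ to C: 6 semitones over a fourth = augmented.

augmented fourth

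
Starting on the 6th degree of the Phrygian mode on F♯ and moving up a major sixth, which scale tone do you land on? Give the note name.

The scale is F♯ G A B C♯ D E.
The 6th degree is D; a major sixth above that is B — scale degree 4.

B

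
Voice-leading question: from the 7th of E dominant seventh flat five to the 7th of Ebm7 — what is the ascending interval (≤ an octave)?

The 7th of E dominant seventh flat five is D; the 7th of Ebm7 is Db.
D up to Db is 11 semitones, a half step narrower than a perfect octave, so the interval is diminished.

diminished octave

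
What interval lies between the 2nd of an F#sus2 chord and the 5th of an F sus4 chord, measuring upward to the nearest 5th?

The 2nd of F#sus2 is G#; the 5th of F sus4 is C.
4 letter names make it a fourth; at 4 semitones (a half step narrower than perfect) the quality is diminished.

d4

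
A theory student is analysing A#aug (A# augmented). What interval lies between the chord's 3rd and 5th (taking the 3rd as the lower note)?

major third

Spelling the chord: A#–C##–E##.
The 3rd is C## and the 5th is E##.
C## up to E## spans 3 letter names and 4 semitones — a major third.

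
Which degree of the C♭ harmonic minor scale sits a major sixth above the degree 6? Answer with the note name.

Fb

The scale is C♭ D♭ E𝄫 F♭ G♭ A𝄫 B♭.
The degree 6 is A𝄫; a major sixth above that is F♭ — scale degree 4.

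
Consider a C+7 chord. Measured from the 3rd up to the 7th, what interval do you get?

d5

C+7 (C augmented seventh) is spelled C-E-G♯-B♭.
3rd = E; 7th = B♭.
From E to B♭: 6 semitones over a fifth = diminished.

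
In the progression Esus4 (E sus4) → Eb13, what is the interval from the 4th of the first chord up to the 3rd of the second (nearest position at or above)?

minor seventh

Esus4 (E sus4) has A as its 4th, and Eb13 has G as its 3rd.
A up to G is 10 semitones, a half step narrower than a major seventh, so the interval is minor.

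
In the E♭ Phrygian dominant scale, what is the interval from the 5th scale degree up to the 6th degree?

minor second

E♭ phrygian dominant: E♭ F♭ G A♭ B♭ C♭ D♭.
That puts B♭ below C♭.
B♭ up to C♭ is 1 semitone, a half step narrower than a major second, so the interval is minor.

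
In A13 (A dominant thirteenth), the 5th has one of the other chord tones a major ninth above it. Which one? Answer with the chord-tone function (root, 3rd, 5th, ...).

13th

A13 is spelled A-C#-E-G-B-F#.
The 5th is E. A major ninth above E is F#.
F# is the chord's 13th.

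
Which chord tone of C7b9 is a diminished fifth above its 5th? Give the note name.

Db

Spelling the chord: C–E–G–Bb–Db.
The 5th is G. A diminished fifth above G is Db.
Db is the chord's 9th.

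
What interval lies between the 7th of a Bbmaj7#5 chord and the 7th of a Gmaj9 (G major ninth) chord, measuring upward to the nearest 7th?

major 6th

Bbmaj7#5 has A as its 7th, and Gmaj9 (G major ninth) has F# as its 7th.
A up to F# spans 6 letter names and 9 semitones — a major sixth.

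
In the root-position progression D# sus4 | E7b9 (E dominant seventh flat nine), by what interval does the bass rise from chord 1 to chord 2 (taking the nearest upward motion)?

minor second

The roots are D# and E.
2 letter names make it a second; at 1 semitone (a half step narrower than major) the quality is minor.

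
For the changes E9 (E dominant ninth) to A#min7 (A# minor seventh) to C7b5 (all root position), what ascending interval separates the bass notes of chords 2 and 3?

The roots are A# and C.
A# up to C is 2 semitones, a whole step narrower than a major third, so the interval is diminished.

diminished third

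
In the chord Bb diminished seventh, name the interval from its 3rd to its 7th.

The chord tones of Bb°7 are Bb-Db-Fb-Abb.
That puts Db below Abb.
5 letter names make it a fifth; at 6 semitones (a half step narrower than perfect) the quality is diminished.

diminished 5th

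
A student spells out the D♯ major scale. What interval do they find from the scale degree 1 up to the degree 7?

major seventh

D♯ major: D♯ E♯ F𝄪 G♯ A♯ B♯ C𝄪.
That puts D♯ below C𝄪.
D♯ up to C𝄪 spans 7 letter names and 11 semitones — a major seventh.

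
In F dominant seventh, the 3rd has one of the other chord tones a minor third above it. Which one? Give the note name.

C

Spelling the chord: F–A–C–E♭.
The 3rd is A. A minor third above A is C.
C is the chord's 5th.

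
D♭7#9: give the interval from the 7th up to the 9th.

augmented third

D♭ dominant seventh sharp nine: D♭-F-A♭-C♭-E.
The 7th is C♭ and the 9th is E.
3 letter names make it a third; at 5 semitones (a half step wider than major) the quality is augmented.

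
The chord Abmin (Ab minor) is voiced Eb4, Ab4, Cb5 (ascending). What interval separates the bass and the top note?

The outer voices are Eb4 and Cb5.
From Eb to Cb: 8 semitones over a sixth = minor.

m6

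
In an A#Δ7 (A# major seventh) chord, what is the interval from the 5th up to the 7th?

major third

Spelling the chord: A#-C##-E#-G##.
So we need the interval from E# up to G##.
E# up to G## spans 3 letter names and 4 semitones — a major third.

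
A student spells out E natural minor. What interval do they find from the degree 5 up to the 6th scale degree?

E natural minor: E F# G A B C D.
Degree 5 = B; scale degree 6 = C.
2 letter names make it a second; at 1 semitone (a half step narrower than major) the quality is minor.

minor second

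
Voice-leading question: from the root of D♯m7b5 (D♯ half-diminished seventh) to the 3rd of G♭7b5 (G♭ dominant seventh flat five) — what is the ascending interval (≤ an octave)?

D♯m7b5 (D♯ half-diminished seventh) has D♯ as its root, and G♭7b5 (G♭ dominant seventh flat five) has B♭ as its 3rd.
6 letter names make it a sixth; at 7 semitones (a whole step narrower than major) the quality is diminished.

diminished 6th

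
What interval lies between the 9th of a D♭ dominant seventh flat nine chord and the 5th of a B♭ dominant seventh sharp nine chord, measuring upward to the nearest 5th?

A2

The 9th of D♭ dominant seventh flat nine is E𝄫; the 5th of B♭ dominant seventh sharp nine is F.
2 letter names make it a second; at 3 semitones (a half step wider than major) the quality is augmented.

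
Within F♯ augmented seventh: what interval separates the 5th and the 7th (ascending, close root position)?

F♯+7: F♯–A♯–C𝄪–E.
So we need the interval from C𝄪 up to E.
C𝄪 up to E is 2 semitones, a whole step narrower than a major third, so the interval is diminished.

d3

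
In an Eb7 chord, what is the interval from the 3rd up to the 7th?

Eb7 is spelled Eb, G, Bb, Db.
So we need the interval from G up to Db.
5 letter names make it a fifth; at 6 semitones (a half step narrower than perfect) the quality is diminished.

diminished 5th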